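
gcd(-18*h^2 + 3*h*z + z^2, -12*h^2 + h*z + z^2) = -3*h + z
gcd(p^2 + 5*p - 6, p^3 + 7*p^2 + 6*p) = p + 6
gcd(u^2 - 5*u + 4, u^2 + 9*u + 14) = 1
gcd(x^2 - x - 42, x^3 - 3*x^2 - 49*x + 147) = x - 7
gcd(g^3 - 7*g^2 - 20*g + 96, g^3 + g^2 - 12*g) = g^2 + g - 12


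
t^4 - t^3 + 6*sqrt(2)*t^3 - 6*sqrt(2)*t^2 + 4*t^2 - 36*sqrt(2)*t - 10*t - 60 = (t - 3)*(t + 2)*(t + sqrt(2))*(t + 5*sqrt(2))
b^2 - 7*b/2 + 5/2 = (b - 5/2)*(b - 1)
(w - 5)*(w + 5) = w^2 - 25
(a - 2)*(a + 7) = a^2 + 5*a - 14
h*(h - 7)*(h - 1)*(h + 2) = h^4 - 6*h^3 - 9*h^2 + 14*h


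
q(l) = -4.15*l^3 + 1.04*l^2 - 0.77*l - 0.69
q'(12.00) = -1768.61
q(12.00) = -7031.37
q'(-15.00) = -2833.22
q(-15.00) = 14251.11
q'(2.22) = -57.51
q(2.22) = -42.68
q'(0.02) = -0.73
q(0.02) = -0.71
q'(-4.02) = -210.33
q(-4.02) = 288.82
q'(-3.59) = -168.69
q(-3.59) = 207.49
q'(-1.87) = -48.20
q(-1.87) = 31.52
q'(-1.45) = -29.96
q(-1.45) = 15.26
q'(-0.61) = -6.67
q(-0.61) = 1.11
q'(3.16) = -118.52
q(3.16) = -123.69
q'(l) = -12.45*l^2 + 2.08*l - 0.77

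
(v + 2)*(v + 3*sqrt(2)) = v^2 + 2*v + 3*sqrt(2)*v + 6*sqrt(2)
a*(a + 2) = a^2 + 2*a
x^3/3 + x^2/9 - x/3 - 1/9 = (x/3 + 1/3)*(x - 1)*(x + 1/3)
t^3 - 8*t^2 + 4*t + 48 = (t - 6)*(t - 4)*(t + 2)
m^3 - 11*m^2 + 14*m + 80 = (m - 8)*(m - 5)*(m + 2)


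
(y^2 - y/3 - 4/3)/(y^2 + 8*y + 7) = (y - 4/3)/(y + 7)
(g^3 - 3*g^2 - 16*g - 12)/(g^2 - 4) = (g^2 - 5*g - 6)/(g - 2)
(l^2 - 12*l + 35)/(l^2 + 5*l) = (l^2 - 12*l + 35)/(l*(l + 5))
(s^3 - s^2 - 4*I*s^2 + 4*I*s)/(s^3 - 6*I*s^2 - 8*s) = (s - 1)/(s - 2*I)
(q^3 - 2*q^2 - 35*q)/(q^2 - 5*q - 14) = q*(q + 5)/(q + 2)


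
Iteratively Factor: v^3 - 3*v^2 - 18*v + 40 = (v + 4)*(v^2 - 7*v + 10) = (v - 5)*(v + 4)*(v - 2)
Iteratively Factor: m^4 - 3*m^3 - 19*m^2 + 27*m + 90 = (m + 3)*(m^3 - 6*m^2 - m + 30) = (m - 3)*(m + 3)*(m^2 - 3*m - 10) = (m - 5)*(m - 3)*(m + 3)*(m + 2)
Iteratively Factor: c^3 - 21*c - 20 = (c - 5)*(c^2 + 5*c + 4) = (c - 5)*(c + 4)*(c + 1)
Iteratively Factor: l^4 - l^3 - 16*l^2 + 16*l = (l + 4)*(l^3 - 5*l^2 + 4*l) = (l - 1)*(l + 4)*(l^2 - 4*l) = (l - 4)*(l - 1)*(l + 4)*(l)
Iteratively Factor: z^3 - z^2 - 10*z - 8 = (z + 2)*(z^2 - 3*z - 4) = (z - 4)*(z + 2)*(z + 1)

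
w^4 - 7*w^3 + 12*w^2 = w^2*(w - 4)*(w - 3)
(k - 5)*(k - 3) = k^2 - 8*k + 15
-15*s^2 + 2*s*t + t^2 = (-3*s + t)*(5*s + t)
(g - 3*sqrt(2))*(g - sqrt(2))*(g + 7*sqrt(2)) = g^3 + 3*sqrt(2)*g^2 - 50*g + 42*sqrt(2)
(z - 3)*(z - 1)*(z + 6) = z^3 + 2*z^2 - 21*z + 18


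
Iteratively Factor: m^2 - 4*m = (m)*(m - 4)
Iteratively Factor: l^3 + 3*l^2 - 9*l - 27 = (l - 3)*(l^2 + 6*l + 9) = (l - 3)*(l + 3)*(l + 3)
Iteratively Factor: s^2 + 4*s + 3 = (s + 3)*(s + 1)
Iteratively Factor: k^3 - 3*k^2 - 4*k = (k)*(k^2 - 3*k - 4) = k*(k + 1)*(k - 4)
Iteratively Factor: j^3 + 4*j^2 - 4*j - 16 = (j + 2)*(j^2 + 2*j - 8) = (j + 2)*(j + 4)*(j - 2)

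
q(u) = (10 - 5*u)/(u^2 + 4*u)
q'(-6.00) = 1.81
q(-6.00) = 3.33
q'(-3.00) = 7.22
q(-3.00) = -8.33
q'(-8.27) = 0.37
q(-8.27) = 1.45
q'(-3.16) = 10.38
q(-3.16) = -9.72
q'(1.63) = -0.70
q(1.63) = 0.20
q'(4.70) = -0.01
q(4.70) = -0.33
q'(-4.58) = 22.18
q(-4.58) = 12.39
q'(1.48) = -0.89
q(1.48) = 0.32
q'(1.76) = -0.58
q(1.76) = 0.12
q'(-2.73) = 4.31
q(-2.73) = -6.82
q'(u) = (10 - 5*u)*(-2*u - 4)/(u^2 + 4*u)^2 - 5/(u^2 + 4*u)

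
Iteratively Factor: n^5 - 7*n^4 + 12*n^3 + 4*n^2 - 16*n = (n - 2)*(n^4 - 5*n^3 + 2*n^2 + 8*n) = (n - 2)*(n + 1)*(n^3 - 6*n^2 + 8*n) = n*(n - 2)*(n + 1)*(n^2 - 6*n + 8) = n*(n - 4)*(n - 2)*(n + 1)*(n - 2)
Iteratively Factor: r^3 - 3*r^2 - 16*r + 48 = (r + 4)*(r^2 - 7*r + 12) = (r - 3)*(r + 4)*(r - 4)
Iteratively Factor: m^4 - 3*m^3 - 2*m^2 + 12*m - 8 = (m - 2)*(m^3 - m^2 - 4*m + 4) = (m - 2)*(m - 1)*(m^2 - 4) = (m - 2)*(m - 1)*(m + 2)*(m - 2)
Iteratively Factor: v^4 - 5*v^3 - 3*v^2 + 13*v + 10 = (v - 5)*(v^3 - 3*v - 2) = (v - 5)*(v + 1)*(v^2 - v - 2) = (v - 5)*(v - 2)*(v + 1)*(v + 1)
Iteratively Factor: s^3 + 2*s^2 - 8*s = (s - 2)*(s^2 + 4*s) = (s - 2)*(s + 4)*(s)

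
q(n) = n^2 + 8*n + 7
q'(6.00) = 20.00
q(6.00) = 91.00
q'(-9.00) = -10.00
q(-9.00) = 16.00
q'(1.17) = 10.34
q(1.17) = 17.73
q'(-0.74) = 6.52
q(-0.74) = 1.63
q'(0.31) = 8.62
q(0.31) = 9.58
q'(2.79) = 13.58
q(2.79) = 37.10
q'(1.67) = 11.34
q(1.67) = 23.15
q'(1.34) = 10.68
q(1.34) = 19.52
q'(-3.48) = 1.04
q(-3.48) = -8.73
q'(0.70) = 9.40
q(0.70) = 13.09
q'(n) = 2*n + 8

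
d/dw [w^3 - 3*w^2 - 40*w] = 3*w^2 - 6*w - 40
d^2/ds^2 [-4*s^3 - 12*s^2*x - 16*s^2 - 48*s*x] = -24*s - 24*x - 32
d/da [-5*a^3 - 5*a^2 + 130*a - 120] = -15*a^2 - 10*a + 130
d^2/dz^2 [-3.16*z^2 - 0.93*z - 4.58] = -6.32000000000000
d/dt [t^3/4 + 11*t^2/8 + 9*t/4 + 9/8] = 3*t^2/4 + 11*t/4 + 9/4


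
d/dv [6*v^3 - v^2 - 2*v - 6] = 18*v^2 - 2*v - 2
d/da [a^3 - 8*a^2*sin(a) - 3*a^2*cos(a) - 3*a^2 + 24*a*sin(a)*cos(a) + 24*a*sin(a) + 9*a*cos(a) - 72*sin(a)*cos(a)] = 3*a^2*sin(a) - 8*a^2*cos(a) + 3*a^2 - 25*a*sin(a) + 18*a*cos(a) + 24*a*cos(2*a) - 6*a + 24*sin(a) + 12*sin(2*a) + 9*cos(a) - 72*cos(2*a)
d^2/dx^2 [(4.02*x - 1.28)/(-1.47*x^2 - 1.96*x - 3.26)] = (-(2.94*x + 1.96)*(4.02*x - 1.28)*(5.88*x + 3.92) + (35.4564*x + 11.9952)*(1.47*x^2 + 1.96*x + 3.26))/(1.47*x^2 + 1.96*x + 3.26)^3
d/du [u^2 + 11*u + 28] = 2*u + 11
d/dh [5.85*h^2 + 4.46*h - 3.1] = 11.7*h + 4.46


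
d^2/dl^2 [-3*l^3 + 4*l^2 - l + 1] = 8 - 18*l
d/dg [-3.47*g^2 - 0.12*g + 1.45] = -6.94*g - 0.12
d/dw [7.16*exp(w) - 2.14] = 7.16*exp(w)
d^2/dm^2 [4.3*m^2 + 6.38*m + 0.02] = 8.60000000000000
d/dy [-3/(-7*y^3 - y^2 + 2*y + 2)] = 3*(-21*y^2 - 2*y + 2)/(7*y^3 + y^2 - 2*y - 2)^2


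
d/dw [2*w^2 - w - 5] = 4*w - 1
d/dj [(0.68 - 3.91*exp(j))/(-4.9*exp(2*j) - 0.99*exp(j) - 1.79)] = (-19.159*exp(2*j) + 6.664*exp(j) + 7.6721)*exp(j)/(24.01*exp(4*j) + 9.702*exp(3*j) + 18.5221*exp(2*j) + 3.5442*exp(j) + 3.2041)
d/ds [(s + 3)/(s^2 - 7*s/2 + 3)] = 2*(-2*s^2 - 12*s + 27)/(4*s^4 - 28*s^3 + 73*s^2 - 84*s + 36)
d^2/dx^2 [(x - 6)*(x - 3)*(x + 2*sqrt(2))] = 6*x - 18 + 4*sqrt(2)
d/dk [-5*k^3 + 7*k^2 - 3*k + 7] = -15*k^2 + 14*k - 3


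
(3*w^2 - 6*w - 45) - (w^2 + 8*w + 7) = 2*w^2 - 14*w - 52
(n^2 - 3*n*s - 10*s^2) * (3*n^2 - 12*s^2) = 3*n^4 - 9*n^3*s - 42*n^2*s^2 + 36*n*s^3 + 120*s^4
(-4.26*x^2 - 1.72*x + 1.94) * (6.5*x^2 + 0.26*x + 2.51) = -27.69*x^4 - 12.2876*x^3 + 1.4702*x^2 - 3.8128*x + 4.8694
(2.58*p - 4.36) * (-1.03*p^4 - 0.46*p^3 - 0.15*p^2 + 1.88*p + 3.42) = -2.6574*p^5 + 3.304*p^4 + 1.6186*p^3 + 5.5044*p^2 + 0.626800000000001*p - 14.9112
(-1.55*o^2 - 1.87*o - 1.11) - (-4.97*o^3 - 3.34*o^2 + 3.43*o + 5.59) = 4.97*o^3 + 1.79*o^2 - 5.3*o - 6.7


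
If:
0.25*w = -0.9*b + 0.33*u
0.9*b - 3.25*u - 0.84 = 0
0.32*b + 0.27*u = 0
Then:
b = 0.18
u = -0.21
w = -0.91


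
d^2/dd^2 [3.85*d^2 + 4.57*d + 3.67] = 7.70000000000000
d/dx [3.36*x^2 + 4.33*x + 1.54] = 6.72*x + 4.33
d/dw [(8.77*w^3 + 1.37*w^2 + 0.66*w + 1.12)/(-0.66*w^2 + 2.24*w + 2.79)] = (-5.7882*w^4 + 39.2896*w^3 + 76.9093*w^2 + 9.123*w - 0.6674)/(0.4356*w^4 - 2.9568*w^3 + 1.3348*w^2 + 12.4992*w + 7.7841)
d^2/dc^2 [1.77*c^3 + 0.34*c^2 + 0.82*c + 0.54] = 10.62*c + 0.68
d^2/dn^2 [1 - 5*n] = 0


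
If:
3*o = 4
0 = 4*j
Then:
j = 0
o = 4/3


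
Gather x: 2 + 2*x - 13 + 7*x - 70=9*x - 81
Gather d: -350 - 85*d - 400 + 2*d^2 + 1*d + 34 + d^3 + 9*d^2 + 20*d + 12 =d^3 + 11*d^2 - 64*d - 704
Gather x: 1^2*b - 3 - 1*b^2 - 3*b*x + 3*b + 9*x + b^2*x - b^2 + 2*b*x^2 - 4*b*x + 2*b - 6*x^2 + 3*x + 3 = -2*b^2 + 6*b + x^2*(2*b - 6) + x*(b^2 - 7*b + 12)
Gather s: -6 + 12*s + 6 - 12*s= 0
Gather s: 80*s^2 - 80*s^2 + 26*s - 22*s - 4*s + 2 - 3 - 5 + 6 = 0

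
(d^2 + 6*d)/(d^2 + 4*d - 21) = d*(d + 6)/(d^2 + 4*d - 21)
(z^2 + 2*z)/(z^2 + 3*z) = (z + 2)/(z + 3)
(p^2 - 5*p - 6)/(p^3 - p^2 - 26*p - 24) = 1/(p + 4)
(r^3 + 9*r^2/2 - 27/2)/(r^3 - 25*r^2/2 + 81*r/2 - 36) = (r^2 + 6*r + 9)/(r^2 - 11*r + 24)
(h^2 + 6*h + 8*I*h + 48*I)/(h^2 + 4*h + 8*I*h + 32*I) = (h + 6)/(h + 4)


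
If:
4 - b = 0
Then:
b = 4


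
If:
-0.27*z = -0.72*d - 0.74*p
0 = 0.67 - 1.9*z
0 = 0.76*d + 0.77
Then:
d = -1.01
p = 1.11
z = 0.35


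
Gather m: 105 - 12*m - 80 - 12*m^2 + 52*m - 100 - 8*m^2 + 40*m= -20*m^2 + 80*m - 75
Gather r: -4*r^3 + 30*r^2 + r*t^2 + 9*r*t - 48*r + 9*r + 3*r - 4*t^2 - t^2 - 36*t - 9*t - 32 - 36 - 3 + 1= -4*r^3 + 30*r^2 + r*(t^2 + 9*t - 36) - 5*t^2 - 45*t - 70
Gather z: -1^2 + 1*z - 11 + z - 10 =2*z - 22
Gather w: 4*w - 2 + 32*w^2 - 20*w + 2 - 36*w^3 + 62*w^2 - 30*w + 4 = -36*w^3 + 94*w^2 - 46*w + 4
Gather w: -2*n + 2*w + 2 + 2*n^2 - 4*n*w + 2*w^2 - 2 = 2*n^2 - 2*n + 2*w^2 + w*(2 - 4*n)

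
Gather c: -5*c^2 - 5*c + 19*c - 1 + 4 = -5*c^2 + 14*c + 3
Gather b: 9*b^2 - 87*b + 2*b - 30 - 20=9*b^2 - 85*b - 50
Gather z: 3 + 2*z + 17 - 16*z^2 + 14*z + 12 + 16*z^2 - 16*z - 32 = 0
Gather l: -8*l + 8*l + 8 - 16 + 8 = 0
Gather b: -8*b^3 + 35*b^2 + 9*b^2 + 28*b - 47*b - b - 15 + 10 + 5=-8*b^3 + 44*b^2 - 20*b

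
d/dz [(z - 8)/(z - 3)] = 5/(z - 3)^2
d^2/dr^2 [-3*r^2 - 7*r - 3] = -6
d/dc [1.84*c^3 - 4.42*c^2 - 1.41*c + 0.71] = 5.52*c^2 - 8.84*c - 1.41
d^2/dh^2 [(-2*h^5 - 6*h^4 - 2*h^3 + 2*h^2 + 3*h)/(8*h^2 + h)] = 4*(-192*h^4 - 256*h^3 - 78*h^2 - 9*h + 87)/(512*h^3 + 192*h^2 + 24*h + 1)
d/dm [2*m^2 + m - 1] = 4*m + 1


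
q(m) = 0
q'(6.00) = 0.00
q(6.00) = 0.00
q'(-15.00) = 0.00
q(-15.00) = 0.00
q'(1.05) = 0.00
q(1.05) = 0.00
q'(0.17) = 0.00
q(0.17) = 0.00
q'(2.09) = 0.00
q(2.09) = 0.00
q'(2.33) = 0.00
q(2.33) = 0.00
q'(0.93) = 0.00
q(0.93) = 0.00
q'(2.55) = 0.00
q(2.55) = 0.00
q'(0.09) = 0.00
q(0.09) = 0.00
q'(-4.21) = 0.00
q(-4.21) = 0.00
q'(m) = 0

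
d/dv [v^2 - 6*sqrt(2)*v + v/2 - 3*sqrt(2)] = 2*v - 6*sqrt(2) + 1/2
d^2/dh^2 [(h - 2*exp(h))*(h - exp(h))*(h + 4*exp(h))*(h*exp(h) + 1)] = h^4*exp(h) + 4*h^3*exp(2*h) + 8*h^3*exp(h) - 90*h^2*exp(3*h) + 12*h^2*exp(2*h) + 13*h^2*exp(h) + 128*h*exp(4*h) - 120*h*exp(3*h) - 34*h*exp(2*h) + 4*h*exp(h) + 6*h + 64*exp(4*h) + 52*exp(3*h) - 40*exp(2*h) + 2*exp(h)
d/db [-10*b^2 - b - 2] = -20*b - 1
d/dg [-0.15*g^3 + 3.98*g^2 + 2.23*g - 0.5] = -0.45*g^2 + 7.96*g + 2.23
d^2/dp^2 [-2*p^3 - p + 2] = -12*p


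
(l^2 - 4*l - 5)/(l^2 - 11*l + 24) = (l^2 - 4*l - 5)/(l^2 - 11*l + 24)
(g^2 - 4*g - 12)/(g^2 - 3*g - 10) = (g - 6)/(g - 5)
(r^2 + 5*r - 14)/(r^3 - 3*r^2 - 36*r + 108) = (r^2 + 5*r - 14)/(r^3 - 3*r^2 - 36*r + 108)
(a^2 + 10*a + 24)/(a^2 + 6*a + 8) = (a + 6)/(a + 2)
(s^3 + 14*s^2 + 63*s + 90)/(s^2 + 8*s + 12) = (s^2 + 8*s + 15)/(s + 2)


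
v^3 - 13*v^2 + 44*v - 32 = (v - 8)*(v - 4)*(v - 1)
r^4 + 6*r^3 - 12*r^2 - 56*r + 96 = (r - 2)^2*(r + 4)*(r + 6)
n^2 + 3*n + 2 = (n + 1)*(n + 2)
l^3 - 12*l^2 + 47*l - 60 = (l - 5)*(l - 4)*(l - 3)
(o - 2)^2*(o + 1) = o^3 - 3*o^2 + 4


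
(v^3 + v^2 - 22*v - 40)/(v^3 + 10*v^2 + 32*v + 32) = (v - 5)/(v + 4)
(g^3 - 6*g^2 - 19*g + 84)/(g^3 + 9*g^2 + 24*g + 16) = (g^2 - 10*g + 21)/(g^2 + 5*g + 4)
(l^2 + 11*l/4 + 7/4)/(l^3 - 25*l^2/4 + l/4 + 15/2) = (4*l + 7)/(4*l^2 - 29*l + 30)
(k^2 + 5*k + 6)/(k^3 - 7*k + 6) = (k + 2)/(k^2 - 3*k + 2)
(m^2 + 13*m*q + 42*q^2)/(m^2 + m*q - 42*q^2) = (-m - 6*q)/(-m + 6*q)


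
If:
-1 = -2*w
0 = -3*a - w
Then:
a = -1/6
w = 1/2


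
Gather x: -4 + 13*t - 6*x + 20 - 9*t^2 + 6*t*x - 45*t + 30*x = -9*t^2 - 32*t + x*(6*t + 24) + 16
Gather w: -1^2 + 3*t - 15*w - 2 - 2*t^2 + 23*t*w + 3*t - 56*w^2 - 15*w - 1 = -2*t^2 + 6*t - 56*w^2 + w*(23*t - 30) - 4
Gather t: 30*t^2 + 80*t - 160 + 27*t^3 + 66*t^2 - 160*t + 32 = 27*t^3 + 96*t^2 - 80*t - 128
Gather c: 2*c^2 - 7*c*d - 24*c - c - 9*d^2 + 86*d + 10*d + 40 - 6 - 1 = 2*c^2 + c*(-7*d - 25) - 9*d^2 + 96*d + 33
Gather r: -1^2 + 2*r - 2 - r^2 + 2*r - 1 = -r^2 + 4*r - 4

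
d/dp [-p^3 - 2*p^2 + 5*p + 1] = -3*p^2 - 4*p + 5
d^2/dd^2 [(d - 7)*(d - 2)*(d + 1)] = 6*d - 16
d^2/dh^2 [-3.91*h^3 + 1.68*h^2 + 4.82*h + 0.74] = 3.36 - 23.46*h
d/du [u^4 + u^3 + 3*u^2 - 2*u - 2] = 4*u^3 + 3*u^2 + 6*u - 2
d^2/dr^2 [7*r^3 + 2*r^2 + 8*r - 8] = 42*r + 4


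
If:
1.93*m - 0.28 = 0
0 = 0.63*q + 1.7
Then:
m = 0.15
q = -2.70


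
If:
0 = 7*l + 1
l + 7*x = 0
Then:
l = -1/7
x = 1/49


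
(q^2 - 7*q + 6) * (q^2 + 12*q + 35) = q^4 + 5*q^3 - 43*q^2 - 173*q + 210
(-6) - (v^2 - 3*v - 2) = -v^2 + 3*v - 4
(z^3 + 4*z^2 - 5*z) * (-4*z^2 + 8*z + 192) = -4*z^5 - 8*z^4 + 244*z^3 + 728*z^2 - 960*z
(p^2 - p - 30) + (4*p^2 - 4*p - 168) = 5*p^2 - 5*p - 198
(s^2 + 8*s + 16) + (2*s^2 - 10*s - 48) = 3*s^2 - 2*s - 32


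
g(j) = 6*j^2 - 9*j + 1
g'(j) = 12*j - 9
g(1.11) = -1.60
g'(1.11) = 4.32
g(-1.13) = 18.83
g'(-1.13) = -22.56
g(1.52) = 1.18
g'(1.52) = 9.24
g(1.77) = 3.87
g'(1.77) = 12.24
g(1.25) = -0.88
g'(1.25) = 6.00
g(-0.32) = 4.49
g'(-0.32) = -12.84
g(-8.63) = 525.53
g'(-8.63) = -112.56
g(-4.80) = 182.44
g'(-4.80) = -66.60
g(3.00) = 28.00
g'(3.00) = 27.00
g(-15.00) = 1486.00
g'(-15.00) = -189.00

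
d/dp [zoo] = 0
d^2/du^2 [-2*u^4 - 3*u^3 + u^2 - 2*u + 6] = -24*u^2 - 18*u + 2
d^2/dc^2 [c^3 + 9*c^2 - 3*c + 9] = 6*c + 18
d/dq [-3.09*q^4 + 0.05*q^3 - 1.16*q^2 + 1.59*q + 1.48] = -12.36*q^3 + 0.15*q^2 - 2.32*q + 1.59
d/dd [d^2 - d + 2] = 2*d - 1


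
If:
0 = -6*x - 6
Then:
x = -1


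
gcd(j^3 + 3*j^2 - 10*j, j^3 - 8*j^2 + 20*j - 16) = j - 2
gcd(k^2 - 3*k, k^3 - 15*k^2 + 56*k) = k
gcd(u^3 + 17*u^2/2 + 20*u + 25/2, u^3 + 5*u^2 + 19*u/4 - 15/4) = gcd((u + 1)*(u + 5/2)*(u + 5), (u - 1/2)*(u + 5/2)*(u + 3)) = u + 5/2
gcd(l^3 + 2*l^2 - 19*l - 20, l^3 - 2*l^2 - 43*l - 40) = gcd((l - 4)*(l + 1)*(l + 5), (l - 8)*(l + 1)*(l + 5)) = l^2 + 6*l + 5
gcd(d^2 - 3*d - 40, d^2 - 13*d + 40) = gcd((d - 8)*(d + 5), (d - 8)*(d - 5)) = d - 8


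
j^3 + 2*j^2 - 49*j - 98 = (j - 7)*(j + 2)*(j + 7)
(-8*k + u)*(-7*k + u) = 56*k^2 - 15*k*u + u^2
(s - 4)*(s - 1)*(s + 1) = s^3 - 4*s^2 - s + 4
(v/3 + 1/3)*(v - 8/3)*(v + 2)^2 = v^4/3 + 7*v^3/9 - 16*v^2/9 - 52*v/9 - 32/9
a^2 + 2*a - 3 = (a - 1)*(a + 3)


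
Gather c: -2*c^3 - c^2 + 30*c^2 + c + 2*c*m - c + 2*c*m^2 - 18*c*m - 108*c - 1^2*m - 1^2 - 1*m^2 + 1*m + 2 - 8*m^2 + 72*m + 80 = -2*c^3 + 29*c^2 + c*(2*m^2 - 16*m - 108) - 9*m^2 + 72*m + 81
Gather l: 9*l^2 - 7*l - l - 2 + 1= 9*l^2 - 8*l - 1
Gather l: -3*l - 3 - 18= -3*l - 21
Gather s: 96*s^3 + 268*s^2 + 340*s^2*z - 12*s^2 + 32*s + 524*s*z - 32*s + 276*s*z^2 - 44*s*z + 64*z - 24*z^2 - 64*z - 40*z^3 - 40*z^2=96*s^3 + s^2*(340*z + 256) + s*(276*z^2 + 480*z) - 40*z^3 - 64*z^2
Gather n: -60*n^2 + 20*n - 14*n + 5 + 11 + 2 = -60*n^2 + 6*n + 18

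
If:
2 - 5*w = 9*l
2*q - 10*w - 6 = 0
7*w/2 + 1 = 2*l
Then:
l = 24/83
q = 199/83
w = -10/83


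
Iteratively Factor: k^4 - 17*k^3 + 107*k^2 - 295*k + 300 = (k - 5)*(k^3 - 12*k^2 + 47*k - 60) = (k - 5)^2*(k^2 - 7*k + 12) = (k - 5)^2*(k - 3)*(k - 4)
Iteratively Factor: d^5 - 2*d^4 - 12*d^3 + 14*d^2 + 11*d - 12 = (d - 1)*(d^4 - d^3 - 13*d^2 + d + 12) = (d - 1)*(d + 3)*(d^3 - 4*d^2 - d + 4) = (d - 1)^2*(d + 3)*(d^2 - 3*d - 4) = (d - 4)*(d - 1)^2*(d + 3)*(d + 1)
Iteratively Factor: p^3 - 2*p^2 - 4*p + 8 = (p + 2)*(p^2 - 4*p + 4) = (p - 2)*(p + 2)*(p - 2)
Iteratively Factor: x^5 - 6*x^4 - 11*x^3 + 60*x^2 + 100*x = (x)*(x^4 - 6*x^3 - 11*x^2 + 60*x + 100) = x*(x + 2)*(x^3 - 8*x^2 + 5*x + 50) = x*(x - 5)*(x + 2)*(x^2 - 3*x - 10) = x*(x - 5)^2*(x + 2)*(x + 2)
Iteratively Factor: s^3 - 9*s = (s + 3)*(s^2 - 3*s) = (s - 3)*(s + 3)*(s)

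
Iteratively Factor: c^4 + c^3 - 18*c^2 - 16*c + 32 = (c + 2)*(c^3 - c^2 - 16*c + 16) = (c - 4)*(c + 2)*(c^2 + 3*c - 4) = (c - 4)*(c - 1)*(c + 2)*(c + 4)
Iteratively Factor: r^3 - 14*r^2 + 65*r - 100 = (r - 5)*(r^2 - 9*r + 20) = (r - 5)^2*(r - 4)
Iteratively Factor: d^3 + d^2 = (d + 1)*(d^2) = d*(d + 1)*(d)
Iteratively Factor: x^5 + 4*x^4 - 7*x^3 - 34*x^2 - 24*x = (x)*(x^4 + 4*x^3 - 7*x^2 - 34*x - 24) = x*(x + 4)*(x^3 - 7*x - 6) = x*(x + 1)*(x + 4)*(x^2 - x - 6) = x*(x + 1)*(x + 2)*(x + 4)*(x - 3)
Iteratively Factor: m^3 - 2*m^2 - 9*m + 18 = (m + 3)*(m^2 - 5*m + 6) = (m - 3)*(m + 3)*(m - 2)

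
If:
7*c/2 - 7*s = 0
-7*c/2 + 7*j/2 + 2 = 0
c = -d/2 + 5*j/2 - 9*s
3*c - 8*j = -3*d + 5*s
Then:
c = -8/51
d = -228/119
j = -260/357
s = -4/51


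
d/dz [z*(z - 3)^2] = 3*(z - 3)*(z - 1)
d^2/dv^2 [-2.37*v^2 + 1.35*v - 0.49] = -4.74000000000000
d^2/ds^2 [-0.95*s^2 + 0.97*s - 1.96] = -1.90000000000000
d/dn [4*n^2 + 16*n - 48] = 8*n + 16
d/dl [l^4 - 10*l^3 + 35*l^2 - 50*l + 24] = 4*l^3 - 30*l^2 + 70*l - 50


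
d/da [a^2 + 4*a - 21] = 2*a + 4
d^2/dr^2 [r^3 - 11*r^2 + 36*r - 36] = 6*r - 22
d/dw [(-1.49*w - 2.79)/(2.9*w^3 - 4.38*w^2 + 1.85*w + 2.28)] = (8.642*w^3 + 17.7468*w^2 - 24.4404*w + 1.7643)/(8.41*w^6 - 25.404*w^5 + 29.9144*w^4 - 2.982*w^3 - 16.5503*w^2 + 8.436*w + 5.1984)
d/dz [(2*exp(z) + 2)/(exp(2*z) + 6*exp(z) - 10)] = 2*(-2*(exp(z) + 1)*(exp(z) + 3) + exp(2*z) + 6*exp(z) - 10)*exp(z)/(exp(2*z) + 6*exp(z) - 10)^2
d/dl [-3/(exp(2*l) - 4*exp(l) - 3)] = 6*(exp(l) - 2)*exp(l)/(-exp(2*l) + 4*exp(l) + 3)^2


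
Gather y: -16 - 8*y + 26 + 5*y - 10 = -3*y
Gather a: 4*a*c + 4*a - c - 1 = a*(4*c + 4) - c - 1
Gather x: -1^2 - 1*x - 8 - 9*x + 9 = -10*x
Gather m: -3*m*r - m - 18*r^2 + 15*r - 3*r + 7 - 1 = m*(-3*r - 1) - 18*r^2 + 12*r + 6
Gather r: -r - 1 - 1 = -r - 2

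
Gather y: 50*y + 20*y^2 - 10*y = 20*y^2 + 40*y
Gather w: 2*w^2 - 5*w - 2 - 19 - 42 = 2*w^2 - 5*w - 63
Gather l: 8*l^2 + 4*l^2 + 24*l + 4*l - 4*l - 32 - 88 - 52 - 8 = 12*l^2 + 24*l - 180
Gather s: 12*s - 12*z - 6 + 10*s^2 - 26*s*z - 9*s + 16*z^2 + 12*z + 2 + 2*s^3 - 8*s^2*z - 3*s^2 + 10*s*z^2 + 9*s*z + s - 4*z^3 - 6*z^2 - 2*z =2*s^3 + s^2*(7 - 8*z) + s*(10*z^2 - 17*z + 4) - 4*z^3 + 10*z^2 - 2*z - 4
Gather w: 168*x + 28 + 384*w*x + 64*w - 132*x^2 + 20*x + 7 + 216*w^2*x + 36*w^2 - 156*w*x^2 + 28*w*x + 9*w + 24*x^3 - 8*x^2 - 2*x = w^2*(216*x + 36) + w*(-156*x^2 + 412*x + 73) + 24*x^3 - 140*x^2 + 186*x + 35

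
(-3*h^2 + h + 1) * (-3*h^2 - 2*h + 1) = 9*h^4 + 3*h^3 - 8*h^2 - h + 1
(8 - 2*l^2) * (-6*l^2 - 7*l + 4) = 12*l^4 + 14*l^3 - 56*l^2 - 56*l + 32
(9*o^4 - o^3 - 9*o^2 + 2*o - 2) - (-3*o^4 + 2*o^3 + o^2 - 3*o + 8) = 12*o^4 - 3*o^3 - 10*o^2 + 5*o - 10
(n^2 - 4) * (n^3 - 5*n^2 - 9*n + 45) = n^5 - 5*n^4 - 13*n^3 + 65*n^2 + 36*n - 180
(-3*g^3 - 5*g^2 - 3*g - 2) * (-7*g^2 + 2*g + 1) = 21*g^5 + 29*g^4 + 8*g^3 + 3*g^2 - 7*g - 2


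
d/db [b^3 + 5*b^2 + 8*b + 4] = 3*b^2 + 10*b + 8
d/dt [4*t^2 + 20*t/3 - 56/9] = 8*t + 20/3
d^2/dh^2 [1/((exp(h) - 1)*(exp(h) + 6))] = (4*exp(3*h) + 15*exp(2*h) + 49*exp(h) + 30)*exp(h)/(exp(6*h) + 15*exp(5*h) + 57*exp(4*h) - 55*exp(3*h) - 342*exp(2*h) + 540*exp(h) - 216)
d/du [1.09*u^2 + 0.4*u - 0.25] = 2.18*u + 0.4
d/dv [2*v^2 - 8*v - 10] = 4*v - 8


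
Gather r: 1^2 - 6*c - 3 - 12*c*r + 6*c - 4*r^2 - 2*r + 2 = -4*r^2 + r*(-12*c - 2)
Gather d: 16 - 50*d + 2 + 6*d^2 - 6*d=6*d^2 - 56*d + 18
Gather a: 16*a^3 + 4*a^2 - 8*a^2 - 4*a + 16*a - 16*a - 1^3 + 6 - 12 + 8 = 16*a^3 - 4*a^2 - 4*a + 1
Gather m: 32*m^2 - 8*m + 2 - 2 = 32*m^2 - 8*m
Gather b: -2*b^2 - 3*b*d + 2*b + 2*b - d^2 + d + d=-2*b^2 + b*(4 - 3*d) - d^2 + 2*d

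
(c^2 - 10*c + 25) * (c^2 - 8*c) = c^4 - 18*c^3 + 105*c^2 - 200*c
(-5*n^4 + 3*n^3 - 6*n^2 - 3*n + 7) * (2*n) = -10*n^5 + 6*n^4 - 12*n^3 - 6*n^2 + 14*n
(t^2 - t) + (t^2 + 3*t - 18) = 2*t^2 + 2*t - 18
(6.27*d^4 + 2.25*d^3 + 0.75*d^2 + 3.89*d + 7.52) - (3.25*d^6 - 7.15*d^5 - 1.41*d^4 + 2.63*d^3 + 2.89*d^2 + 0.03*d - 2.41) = -3.25*d^6 + 7.15*d^5 + 7.68*d^4 - 0.38*d^3 - 2.14*d^2 + 3.86*d + 9.93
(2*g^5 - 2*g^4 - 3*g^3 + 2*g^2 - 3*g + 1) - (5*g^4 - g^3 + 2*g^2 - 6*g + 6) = 2*g^5 - 7*g^4 - 2*g^3 + 3*g - 5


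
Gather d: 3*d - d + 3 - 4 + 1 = 2*d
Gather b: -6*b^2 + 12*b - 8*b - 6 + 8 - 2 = -6*b^2 + 4*b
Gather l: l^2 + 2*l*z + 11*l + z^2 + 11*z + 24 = l^2 + l*(2*z + 11) + z^2 + 11*z + 24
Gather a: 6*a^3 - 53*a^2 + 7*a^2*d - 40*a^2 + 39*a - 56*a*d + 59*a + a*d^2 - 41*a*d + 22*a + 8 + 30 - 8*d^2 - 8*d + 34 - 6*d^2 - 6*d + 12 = 6*a^3 + a^2*(7*d - 93) + a*(d^2 - 97*d + 120) - 14*d^2 - 14*d + 84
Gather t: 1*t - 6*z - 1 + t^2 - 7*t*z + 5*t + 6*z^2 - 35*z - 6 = t^2 + t*(6 - 7*z) + 6*z^2 - 41*z - 7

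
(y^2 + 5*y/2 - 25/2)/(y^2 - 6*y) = (2*y^2 + 5*y - 25)/(2*y*(y - 6))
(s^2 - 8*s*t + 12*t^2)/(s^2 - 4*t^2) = (s - 6*t)/(s + 2*t)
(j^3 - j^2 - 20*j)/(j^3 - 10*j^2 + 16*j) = (j^2 - j - 20)/(j^2 - 10*j + 16)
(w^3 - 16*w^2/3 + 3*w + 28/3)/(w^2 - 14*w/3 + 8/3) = (3*w^2 - 4*w - 7)/(3*w - 2)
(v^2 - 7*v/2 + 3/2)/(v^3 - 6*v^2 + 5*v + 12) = (v - 1/2)/(v^2 - 3*v - 4)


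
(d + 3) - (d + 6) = -3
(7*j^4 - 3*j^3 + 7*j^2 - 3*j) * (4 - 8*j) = -56*j^5 + 52*j^4 - 68*j^3 + 52*j^2 - 12*j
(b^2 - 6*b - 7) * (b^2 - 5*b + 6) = b^4 - 11*b^3 + 29*b^2 - b - 42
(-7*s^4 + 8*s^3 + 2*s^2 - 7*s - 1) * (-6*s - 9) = 42*s^5 + 15*s^4 - 84*s^3 + 24*s^2 + 69*s + 9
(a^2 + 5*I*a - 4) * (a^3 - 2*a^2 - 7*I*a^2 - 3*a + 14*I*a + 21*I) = a^5 - 2*a^4 - 2*I*a^4 + 28*a^3 + 4*I*a^3 - 62*a^2 + 34*I*a^2 - 93*a - 56*I*a - 84*I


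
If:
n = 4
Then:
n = 4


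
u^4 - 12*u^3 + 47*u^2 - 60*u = u*(u - 5)*(u - 4)*(u - 3)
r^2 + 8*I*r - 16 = (r + 4*I)^2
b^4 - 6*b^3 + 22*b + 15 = (b - 5)*(b - 3)*(b + 1)^2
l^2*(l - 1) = l^3 - l^2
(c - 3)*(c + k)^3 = c^4 + 3*c^3*k - 3*c^3 + 3*c^2*k^2 - 9*c^2*k + c*k^3 - 9*c*k^2 - 3*k^3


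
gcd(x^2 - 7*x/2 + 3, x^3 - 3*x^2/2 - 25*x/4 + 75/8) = x - 3/2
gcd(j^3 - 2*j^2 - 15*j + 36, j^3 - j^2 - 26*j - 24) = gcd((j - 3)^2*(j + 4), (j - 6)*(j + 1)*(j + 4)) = j + 4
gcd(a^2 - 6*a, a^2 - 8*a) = a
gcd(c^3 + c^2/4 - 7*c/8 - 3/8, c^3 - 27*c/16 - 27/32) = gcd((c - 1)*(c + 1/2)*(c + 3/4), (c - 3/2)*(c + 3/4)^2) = c + 3/4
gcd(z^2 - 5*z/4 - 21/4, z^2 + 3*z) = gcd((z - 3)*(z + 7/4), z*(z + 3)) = 1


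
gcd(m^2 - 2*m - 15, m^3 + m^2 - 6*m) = m + 3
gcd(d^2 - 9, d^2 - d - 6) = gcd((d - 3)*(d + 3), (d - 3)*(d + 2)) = d - 3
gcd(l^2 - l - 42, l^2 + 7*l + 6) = l + 6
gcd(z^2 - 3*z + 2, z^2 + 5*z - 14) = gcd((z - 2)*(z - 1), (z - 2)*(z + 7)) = z - 2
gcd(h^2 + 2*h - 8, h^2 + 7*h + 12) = h + 4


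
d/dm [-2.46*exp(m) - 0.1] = -2.46*exp(m)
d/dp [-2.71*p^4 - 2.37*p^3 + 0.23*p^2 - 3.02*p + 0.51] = -10.84*p^3 - 7.11*p^2 + 0.46*p - 3.02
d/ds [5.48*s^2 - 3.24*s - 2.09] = 10.96*s - 3.24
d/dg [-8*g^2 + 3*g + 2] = 3 - 16*g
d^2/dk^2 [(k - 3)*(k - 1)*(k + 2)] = 6*k - 4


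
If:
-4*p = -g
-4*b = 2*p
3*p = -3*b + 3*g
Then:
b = 0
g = 0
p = 0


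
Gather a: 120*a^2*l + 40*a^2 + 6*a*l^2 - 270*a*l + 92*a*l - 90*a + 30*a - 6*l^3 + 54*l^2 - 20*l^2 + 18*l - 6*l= a^2*(120*l + 40) + a*(6*l^2 - 178*l - 60) - 6*l^3 + 34*l^2 + 12*l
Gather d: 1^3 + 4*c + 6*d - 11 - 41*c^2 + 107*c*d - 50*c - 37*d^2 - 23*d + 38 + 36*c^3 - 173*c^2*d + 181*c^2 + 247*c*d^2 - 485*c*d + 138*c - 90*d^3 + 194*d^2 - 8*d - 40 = 36*c^3 + 140*c^2 + 92*c - 90*d^3 + d^2*(247*c + 157) + d*(-173*c^2 - 378*c - 25) - 12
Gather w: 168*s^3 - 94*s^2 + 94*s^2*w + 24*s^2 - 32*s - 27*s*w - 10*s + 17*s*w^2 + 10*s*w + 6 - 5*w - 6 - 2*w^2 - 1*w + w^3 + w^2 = 168*s^3 - 70*s^2 - 42*s + w^3 + w^2*(17*s - 1) + w*(94*s^2 - 17*s - 6)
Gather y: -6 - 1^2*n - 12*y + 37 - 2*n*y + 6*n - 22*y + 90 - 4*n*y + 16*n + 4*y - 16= 21*n + y*(-6*n - 30) + 105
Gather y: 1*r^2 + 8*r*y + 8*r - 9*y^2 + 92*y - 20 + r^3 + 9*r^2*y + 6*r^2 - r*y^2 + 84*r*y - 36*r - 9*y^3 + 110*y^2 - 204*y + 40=r^3 + 7*r^2 - 28*r - 9*y^3 + y^2*(101 - r) + y*(9*r^2 + 92*r - 112) + 20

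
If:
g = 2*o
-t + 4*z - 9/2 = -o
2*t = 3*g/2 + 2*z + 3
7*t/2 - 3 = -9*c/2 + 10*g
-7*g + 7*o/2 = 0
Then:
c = -37/18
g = 0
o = 0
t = 7/2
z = 2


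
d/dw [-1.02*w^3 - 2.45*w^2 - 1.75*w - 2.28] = -3.06*w^2 - 4.9*w - 1.75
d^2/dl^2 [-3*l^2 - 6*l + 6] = -6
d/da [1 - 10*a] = -10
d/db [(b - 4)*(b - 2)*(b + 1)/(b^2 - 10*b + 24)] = (b^2 - 12*b + 8)/(b^2 - 12*b + 36)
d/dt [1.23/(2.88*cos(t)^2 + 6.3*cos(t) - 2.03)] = (7.0848*cos(t) + 7.749)*sin(t)/(2.88*cos(t)^2 + 6.3*cos(t) - 2.03)^2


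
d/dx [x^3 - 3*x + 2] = 3*x^2 - 3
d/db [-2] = 0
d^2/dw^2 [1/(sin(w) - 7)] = (-7*sin(w) + cos(w)^2 + 1)/(sin(w) - 7)^3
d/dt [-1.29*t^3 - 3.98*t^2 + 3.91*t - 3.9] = -3.87*t^2 - 7.96*t + 3.91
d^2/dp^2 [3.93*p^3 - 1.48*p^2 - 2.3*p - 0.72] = 23.58*p - 2.96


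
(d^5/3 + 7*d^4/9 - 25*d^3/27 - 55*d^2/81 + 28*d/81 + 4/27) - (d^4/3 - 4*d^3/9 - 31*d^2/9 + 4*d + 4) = d^5/3 + 4*d^4/9 - 13*d^3/27 + 224*d^2/81 - 296*d/81 - 104/27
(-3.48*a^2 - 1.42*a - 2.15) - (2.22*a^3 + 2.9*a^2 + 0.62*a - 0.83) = -2.22*a^3 - 6.38*a^2 - 2.04*a - 1.32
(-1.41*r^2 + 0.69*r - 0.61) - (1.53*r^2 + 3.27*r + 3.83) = -2.94*r^2 - 2.58*r - 4.44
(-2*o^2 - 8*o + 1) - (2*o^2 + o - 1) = -4*o^2 - 9*o + 2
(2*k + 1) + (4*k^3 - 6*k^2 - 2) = 4*k^3 - 6*k^2 + 2*k - 1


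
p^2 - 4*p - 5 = (p - 5)*(p + 1)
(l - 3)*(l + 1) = l^2 - 2*l - 3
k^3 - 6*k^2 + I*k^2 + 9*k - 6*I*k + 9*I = (k - 3)^2*(k + I)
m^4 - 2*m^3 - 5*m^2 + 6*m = m*(m - 3)*(m - 1)*(m + 2)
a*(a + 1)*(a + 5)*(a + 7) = a^4 + 13*a^3 + 47*a^2 + 35*a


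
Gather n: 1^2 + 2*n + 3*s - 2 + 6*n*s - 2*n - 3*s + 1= 6*n*s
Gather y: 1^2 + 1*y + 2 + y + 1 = 2*y + 4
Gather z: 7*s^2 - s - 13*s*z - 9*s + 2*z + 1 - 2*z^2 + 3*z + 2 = 7*s^2 - 10*s - 2*z^2 + z*(5 - 13*s) + 3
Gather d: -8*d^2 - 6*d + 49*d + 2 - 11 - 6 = -8*d^2 + 43*d - 15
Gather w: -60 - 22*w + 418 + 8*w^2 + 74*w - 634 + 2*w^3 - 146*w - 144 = 2*w^3 + 8*w^2 - 94*w - 420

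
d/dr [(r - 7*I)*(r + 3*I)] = 2*r - 4*I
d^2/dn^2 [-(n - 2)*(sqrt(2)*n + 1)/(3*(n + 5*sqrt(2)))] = 6*(-5*sqrt(2) - 2)/(n^3 + 15*sqrt(2)*n^2 + 150*n + 250*sqrt(2))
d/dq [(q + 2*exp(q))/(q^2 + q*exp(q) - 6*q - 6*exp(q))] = (-(q + 2*exp(q))*(q*exp(q) + 2*q - 5*exp(q) - 6) + (2*exp(q) + 1)*(q^2 + q*exp(q) - 6*q - 6*exp(q)))/(q^2 + q*exp(q) - 6*q - 6*exp(q))^2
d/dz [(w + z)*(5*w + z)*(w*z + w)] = w*(5*w^2 + 12*w*z + 6*w + 3*z^2 + 2*z)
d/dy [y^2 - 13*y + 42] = 2*y - 13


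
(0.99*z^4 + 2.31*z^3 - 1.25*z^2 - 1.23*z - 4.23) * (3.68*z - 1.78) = 3.6432*z^5 + 6.7386*z^4 - 8.7118*z^3 - 2.3014*z^2 - 13.377*z + 7.5294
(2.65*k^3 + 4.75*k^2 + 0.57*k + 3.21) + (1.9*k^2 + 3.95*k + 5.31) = 2.65*k^3 + 6.65*k^2 + 4.52*k + 8.52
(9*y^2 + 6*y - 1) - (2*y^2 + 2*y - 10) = 7*y^2 + 4*y + 9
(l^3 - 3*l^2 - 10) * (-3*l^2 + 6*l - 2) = -3*l^5 + 15*l^4 - 20*l^3 + 36*l^2 - 60*l + 20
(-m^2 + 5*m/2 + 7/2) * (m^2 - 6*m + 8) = -m^4 + 17*m^3/2 - 39*m^2/2 - m + 28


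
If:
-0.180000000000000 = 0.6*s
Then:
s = -0.30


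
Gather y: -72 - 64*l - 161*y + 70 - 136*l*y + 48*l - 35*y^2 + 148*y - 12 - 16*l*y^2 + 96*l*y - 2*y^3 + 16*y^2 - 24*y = -16*l - 2*y^3 + y^2*(-16*l - 19) + y*(-40*l - 37) - 14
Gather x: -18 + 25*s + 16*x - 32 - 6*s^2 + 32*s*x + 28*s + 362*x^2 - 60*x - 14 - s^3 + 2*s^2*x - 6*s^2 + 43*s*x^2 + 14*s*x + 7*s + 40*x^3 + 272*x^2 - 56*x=-s^3 - 12*s^2 + 60*s + 40*x^3 + x^2*(43*s + 634) + x*(2*s^2 + 46*s - 100) - 64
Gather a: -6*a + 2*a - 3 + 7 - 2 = 2 - 4*a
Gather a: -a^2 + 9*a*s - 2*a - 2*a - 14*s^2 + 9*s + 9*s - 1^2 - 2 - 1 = -a^2 + a*(9*s - 4) - 14*s^2 + 18*s - 4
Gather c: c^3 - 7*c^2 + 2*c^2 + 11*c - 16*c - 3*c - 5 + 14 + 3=c^3 - 5*c^2 - 8*c + 12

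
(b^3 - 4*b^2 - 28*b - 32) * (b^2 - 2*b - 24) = b^5 - 6*b^4 - 44*b^3 + 120*b^2 + 736*b + 768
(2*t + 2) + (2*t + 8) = 4*t + 10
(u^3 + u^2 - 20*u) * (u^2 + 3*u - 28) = u^5 + 4*u^4 - 45*u^3 - 88*u^2 + 560*u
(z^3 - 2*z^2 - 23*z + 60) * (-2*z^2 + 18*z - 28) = -2*z^5 + 22*z^4 - 18*z^3 - 478*z^2 + 1724*z - 1680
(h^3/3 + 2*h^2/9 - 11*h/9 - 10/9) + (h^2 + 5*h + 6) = h^3/3 + 11*h^2/9 + 34*h/9 + 44/9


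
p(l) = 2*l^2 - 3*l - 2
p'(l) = 4*l - 3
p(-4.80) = 58.48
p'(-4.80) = -22.20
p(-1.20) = 4.48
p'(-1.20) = -7.80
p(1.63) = -1.58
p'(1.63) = 3.52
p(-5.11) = 65.55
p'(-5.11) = -23.44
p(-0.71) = 1.14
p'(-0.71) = -5.84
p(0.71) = -3.12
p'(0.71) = -0.16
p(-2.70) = 20.68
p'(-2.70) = -13.80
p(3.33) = 10.19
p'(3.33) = 10.32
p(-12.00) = 322.00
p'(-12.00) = -51.00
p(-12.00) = 322.00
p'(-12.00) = -51.00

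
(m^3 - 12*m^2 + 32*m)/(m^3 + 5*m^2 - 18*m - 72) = m*(m - 8)/(m^2 + 9*m + 18)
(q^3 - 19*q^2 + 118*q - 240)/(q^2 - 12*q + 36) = (q^2 - 13*q + 40)/(q - 6)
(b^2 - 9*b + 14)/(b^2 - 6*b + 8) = (b - 7)/(b - 4)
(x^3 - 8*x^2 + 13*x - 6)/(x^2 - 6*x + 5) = (x^2 - 7*x + 6)/(x - 5)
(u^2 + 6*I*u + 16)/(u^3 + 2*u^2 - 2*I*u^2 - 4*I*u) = (u + 8*I)/(u*(u + 2))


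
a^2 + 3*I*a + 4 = (a - I)*(a + 4*I)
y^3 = y^3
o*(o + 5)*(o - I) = o^3 + 5*o^2 - I*o^2 - 5*I*o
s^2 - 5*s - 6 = (s - 6)*(s + 1)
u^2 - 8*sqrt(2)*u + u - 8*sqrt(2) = (u + 1)*(u - 8*sqrt(2))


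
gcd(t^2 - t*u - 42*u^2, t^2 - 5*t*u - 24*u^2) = 1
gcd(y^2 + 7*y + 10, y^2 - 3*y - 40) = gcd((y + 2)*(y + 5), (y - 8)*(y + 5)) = y + 5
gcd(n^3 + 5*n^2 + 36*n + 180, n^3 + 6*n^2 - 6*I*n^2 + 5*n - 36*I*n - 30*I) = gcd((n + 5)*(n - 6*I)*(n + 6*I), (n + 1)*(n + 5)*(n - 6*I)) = n^2 + n*(5 - 6*I) - 30*I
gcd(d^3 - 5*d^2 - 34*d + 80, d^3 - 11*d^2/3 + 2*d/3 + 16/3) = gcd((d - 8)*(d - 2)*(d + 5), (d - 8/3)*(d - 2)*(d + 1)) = d - 2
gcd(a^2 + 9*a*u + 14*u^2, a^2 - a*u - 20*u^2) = 1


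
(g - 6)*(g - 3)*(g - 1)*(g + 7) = g^4 - 3*g^3 - 43*g^2 + 171*g - 126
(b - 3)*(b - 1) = b^2 - 4*b + 3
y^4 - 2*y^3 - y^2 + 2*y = y*(y - 2)*(y - 1)*(y + 1)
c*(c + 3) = c^2 + 3*c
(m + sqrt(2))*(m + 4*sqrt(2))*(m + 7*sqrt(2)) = m^3 + 12*sqrt(2)*m^2 + 78*m + 56*sqrt(2)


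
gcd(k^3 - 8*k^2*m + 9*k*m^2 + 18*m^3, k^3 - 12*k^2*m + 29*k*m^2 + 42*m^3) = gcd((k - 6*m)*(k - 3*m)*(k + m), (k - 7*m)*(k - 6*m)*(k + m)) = k^2 - 5*k*m - 6*m^2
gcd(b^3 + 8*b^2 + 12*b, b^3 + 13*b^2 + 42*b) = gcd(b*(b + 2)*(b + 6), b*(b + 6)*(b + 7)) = b^2 + 6*b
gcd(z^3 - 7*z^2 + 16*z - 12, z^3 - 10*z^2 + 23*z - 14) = z - 2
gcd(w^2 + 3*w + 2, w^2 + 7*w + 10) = w + 2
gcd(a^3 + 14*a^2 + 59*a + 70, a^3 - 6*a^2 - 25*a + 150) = a + 5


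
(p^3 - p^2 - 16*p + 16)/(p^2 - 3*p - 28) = (p^2 - 5*p + 4)/(p - 7)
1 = 1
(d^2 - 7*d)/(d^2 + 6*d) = (d - 7)/(d + 6)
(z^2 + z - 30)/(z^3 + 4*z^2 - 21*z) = (z^2 + z - 30)/(z*(z^2 + 4*z - 21))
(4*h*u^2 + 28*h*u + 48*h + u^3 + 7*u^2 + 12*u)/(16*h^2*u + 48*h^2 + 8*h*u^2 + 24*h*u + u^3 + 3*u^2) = (u + 4)/(4*h + u)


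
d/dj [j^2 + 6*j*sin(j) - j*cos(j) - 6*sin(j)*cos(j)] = j*sin(j) + 6*j*cos(j) + 2*j + 6*sin(j) - cos(j) - 6*cos(2*j)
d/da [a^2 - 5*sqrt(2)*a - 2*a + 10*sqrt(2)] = 2*a - 5*sqrt(2) - 2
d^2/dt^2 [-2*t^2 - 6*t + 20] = -4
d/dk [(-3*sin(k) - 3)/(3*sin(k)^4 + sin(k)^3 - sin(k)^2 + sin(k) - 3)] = 3*(9*sin(k)^4 + 14*sin(k)^3 + 2*sin(k)^2 - 2*sin(k) + 4)*cos(k)/(3*sin(k)^4 + sin(k)^3 - sin(k)^2 + sin(k) - 3)^2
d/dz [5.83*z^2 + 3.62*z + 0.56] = 11.66*z + 3.62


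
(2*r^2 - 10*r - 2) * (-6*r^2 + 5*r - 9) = -12*r^4 + 70*r^3 - 56*r^2 + 80*r + 18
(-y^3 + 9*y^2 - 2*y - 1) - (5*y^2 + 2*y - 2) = -y^3 + 4*y^2 - 4*y + 1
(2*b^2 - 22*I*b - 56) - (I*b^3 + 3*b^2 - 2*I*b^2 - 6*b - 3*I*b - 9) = -I*b^3 - b^2 + 2*I*b^2 + 6*b - 19*I*b - 47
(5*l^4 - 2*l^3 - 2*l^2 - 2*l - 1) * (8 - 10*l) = -50*l^5 + 60*l^4 + 4*l^3 + 4*l^2 - 6*l - 8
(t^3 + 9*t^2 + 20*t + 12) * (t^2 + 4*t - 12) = t^5 + 13*t^4 + 44*t^3 - 16*t^2 - 192*t - 144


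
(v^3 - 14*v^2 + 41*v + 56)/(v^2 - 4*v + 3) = (v^3 - 14*v^2 + 41*v + 56)/(v^2 - 4*v + 3)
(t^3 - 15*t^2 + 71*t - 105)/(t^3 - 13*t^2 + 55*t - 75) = (t - 7)/(t - 5)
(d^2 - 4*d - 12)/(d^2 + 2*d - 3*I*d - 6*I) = (d - 6)/(d - 3*I)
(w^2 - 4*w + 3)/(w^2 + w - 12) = (w - 1)/(w + 4)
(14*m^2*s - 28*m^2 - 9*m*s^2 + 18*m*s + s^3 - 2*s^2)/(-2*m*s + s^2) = -7*m + 14*m/s + s - 2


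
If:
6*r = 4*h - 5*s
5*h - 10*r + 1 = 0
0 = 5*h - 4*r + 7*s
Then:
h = 31/110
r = 53/220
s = -7/110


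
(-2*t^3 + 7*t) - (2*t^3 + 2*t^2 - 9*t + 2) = -4*t^3 - 2*t^2 + 16*t - 2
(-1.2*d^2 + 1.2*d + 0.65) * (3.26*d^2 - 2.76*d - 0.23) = -3.912*d^4 + 7.224*d^3 - 0.917*d^2 - 2.07*d - 0.1495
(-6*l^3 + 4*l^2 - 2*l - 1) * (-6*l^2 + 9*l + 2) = 36*l^5 - 78*l^4 + 36*l^3 - 4*l^2 - 13*l - 2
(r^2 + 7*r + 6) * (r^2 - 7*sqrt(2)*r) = r^4 - 7*sqrt(2)*r^3 + 7*r^3 - 49*sqrt(2)*r^2 + 6*r^2 - 42*sqrt(2)*r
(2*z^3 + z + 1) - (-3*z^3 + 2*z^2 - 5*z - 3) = 5*z^3 - 2*z^2 + 6*z + 4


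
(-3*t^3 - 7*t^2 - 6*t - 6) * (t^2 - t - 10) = -3*t^5 - 4*t^4 + 31*t^3 + 70*t^2 + 66*t + 60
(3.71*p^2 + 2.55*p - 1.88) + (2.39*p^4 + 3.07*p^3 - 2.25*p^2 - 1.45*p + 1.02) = 2.39*p^4 + 3.07*p^3 + 1.46*p^2 + 1.1*p - 0.86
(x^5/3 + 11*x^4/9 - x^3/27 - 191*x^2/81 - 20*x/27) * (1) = x^5/3 + 11*x^4/9 - x^3/27 - 191*x^2/81 - 20*x/27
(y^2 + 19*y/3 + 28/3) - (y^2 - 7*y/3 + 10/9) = 26*y/3 + 74/9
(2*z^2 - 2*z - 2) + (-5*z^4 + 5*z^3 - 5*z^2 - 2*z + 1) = -5*z^4 + 5*z^3 - 3*z^2 - 4*z - 1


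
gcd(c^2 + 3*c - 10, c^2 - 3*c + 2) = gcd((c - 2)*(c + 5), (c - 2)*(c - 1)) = c - 2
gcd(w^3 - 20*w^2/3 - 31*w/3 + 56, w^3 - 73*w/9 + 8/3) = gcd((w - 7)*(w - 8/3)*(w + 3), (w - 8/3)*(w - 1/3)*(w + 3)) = w^2 + w/3 - 8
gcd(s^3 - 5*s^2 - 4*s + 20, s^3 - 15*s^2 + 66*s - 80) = s^2 - 7*s + 10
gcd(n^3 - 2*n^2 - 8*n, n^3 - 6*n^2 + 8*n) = n^2 - 4*n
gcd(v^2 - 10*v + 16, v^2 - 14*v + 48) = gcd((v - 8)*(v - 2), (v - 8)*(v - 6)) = v - 8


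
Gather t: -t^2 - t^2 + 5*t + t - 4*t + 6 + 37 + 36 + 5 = -2*t^2 + 2*t + 84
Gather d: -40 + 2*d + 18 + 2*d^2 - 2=2*d^2 + 2*d - 24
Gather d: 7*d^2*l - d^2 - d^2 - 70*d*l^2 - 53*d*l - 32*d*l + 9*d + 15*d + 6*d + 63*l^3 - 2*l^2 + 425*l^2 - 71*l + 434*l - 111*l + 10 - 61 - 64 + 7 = d^2*(7*l - 2) + d*(-70*l^2 - 85*l + 30) + 63*l^3 + 423*l^2 + 252*l - 108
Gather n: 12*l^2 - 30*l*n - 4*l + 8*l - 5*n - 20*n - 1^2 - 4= 12*l^2 + 4*l + n*(-30*l - 25) - 5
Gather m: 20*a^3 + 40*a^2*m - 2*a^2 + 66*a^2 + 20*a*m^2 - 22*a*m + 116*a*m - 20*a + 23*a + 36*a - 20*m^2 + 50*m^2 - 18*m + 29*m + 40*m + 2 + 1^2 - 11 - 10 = 20*a^3 + 64*a^2 + 39*a + m^2*(20*a + 30) + m*(40*a^2 + 94*a + 51) - 18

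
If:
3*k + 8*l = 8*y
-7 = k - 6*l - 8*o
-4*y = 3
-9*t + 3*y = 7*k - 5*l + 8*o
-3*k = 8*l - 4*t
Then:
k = -32/97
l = -243/388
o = 2023/1552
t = -3/2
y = -3/4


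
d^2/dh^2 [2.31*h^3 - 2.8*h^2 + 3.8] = 13.86*h - 5.6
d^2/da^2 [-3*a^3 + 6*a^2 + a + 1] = 12 - 18*a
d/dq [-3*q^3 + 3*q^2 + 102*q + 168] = -9*q^2 + 6*q + 102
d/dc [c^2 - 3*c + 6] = 2*c - 3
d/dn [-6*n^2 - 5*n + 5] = -12*n - 5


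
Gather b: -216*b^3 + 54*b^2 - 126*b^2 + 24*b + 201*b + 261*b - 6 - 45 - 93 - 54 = -216*b^3 - 72*b^2 + 486*b - 198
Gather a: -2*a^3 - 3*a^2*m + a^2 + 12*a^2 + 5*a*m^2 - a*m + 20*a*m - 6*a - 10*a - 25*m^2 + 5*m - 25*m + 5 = -2*a^3 + a^2*(13 - 3*m) + a*(5*m^2 + 19*m - 16) - 25*m^2 - 20*m + 5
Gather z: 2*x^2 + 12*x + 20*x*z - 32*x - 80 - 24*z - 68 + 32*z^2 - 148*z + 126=2*x^2 - 20*x + 32*z^2 + z*(20*x - 172) - 22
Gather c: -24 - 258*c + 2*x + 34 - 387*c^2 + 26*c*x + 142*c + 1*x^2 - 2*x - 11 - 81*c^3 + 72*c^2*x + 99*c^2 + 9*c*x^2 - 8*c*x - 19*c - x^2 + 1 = -81*c^3 + c^2*(72*x - 288) + c*(9*x^2 + 18*x - 135)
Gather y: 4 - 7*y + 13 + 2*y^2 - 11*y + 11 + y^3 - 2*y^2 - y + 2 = y^3 - 19*y + 30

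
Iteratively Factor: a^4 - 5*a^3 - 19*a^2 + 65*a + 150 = (a - 5)*(a^3 - 19*a - 30) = (a - 5)^2*(a^2 + 5*a + 6) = (a - 5)^2*(a + 2)*(a + 3)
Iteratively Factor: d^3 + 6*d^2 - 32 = (d + 4)*(d^2 + 2*d - 8) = (d - 2)*(d + 4)*(d + 4)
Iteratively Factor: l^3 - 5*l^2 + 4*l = (l - 1)*(l^2 - 4*l) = (l - 4)*(l - 1)*(l)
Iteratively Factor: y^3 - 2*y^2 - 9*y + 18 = (y - 2)*(y^2 - 9) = (y - 3)*(y - 2)*(y + 3)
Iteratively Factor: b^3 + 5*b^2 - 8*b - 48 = (b - 3)*(b^2 + 8*b + 16) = (b - 3)*(b + 4)*(b + 4)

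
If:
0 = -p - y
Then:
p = -y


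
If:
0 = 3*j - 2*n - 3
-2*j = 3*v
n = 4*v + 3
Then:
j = 27/25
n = 3/25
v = -18/25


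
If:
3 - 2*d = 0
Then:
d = 3/2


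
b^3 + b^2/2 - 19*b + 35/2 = (b - 7/2)*(b - 1)*(b + 5)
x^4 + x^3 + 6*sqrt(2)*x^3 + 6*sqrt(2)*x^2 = x^2*(x + 1)*(x + 6*sqrt(2))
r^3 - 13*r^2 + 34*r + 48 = (r - 8)*(r - 6)*(r + 1)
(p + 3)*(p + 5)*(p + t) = p^3 + p^2*t + 8*p^2 + 8*p*t + 15*p + 15*t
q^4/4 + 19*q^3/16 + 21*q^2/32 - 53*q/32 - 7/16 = (q/4 + 1/2)*(q - 1)*(q + 1/4)*(q + 7/2)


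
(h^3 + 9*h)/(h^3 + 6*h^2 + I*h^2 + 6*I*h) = (h^2 + 9)/(h^2 + h*(6 + I) + 6*I)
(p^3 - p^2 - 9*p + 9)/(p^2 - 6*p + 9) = (p^2 + 2*p - 3)/(p - 3)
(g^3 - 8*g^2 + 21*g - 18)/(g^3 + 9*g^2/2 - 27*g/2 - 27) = 2*(g^2 - 5*g + 6)/(2*g^2 + 15*g + 18)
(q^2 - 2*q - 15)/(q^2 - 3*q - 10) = (q + 3)/(q + 2)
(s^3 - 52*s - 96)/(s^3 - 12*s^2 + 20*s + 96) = (s + 6)/(s - 6)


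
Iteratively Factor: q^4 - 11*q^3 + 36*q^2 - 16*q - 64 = (q - 4)*(q^3 - 7*q^2 + 8*q + 16) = (q - 4)^2*(q^2 - 3*q - 4) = (q - 4)^3*(q + 1)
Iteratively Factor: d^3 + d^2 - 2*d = (d)*(d^2 + d - 2) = d*(d - 1)*(d + 2)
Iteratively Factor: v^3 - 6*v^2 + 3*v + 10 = (v - 5)*(v^2 - v - 2) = (v - 5)*(v + 1)*(v - 2)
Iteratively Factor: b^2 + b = (b)*(b + 1)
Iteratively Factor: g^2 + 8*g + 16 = (g + 4)*(g + 4)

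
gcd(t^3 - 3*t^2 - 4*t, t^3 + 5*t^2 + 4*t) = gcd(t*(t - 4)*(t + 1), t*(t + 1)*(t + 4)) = t^2 + t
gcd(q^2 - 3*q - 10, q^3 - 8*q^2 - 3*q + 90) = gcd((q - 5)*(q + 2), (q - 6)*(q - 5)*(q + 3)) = q - 5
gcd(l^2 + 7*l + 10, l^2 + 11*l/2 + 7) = l + 2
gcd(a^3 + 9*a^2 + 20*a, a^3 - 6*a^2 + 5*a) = a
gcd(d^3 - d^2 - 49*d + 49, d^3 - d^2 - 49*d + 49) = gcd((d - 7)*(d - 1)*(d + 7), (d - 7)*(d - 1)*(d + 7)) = d^3 - d^2 - 49*d + 49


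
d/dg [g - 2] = 1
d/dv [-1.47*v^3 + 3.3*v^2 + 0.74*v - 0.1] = -4.41*v^2 + 6.6*v + 0.74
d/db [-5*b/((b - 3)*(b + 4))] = 5*(b^2 + 12)/(b^4 + 2*b^3 - 23*b^2 - 24*b + 144)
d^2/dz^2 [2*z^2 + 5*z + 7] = 4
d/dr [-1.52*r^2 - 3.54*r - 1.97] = -3.04*r - 3.54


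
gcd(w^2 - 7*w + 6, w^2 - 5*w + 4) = w - 1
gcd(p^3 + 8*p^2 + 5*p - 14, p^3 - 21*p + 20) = p - 1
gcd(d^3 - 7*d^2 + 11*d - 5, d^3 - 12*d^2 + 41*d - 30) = d^2 - 6*d + 5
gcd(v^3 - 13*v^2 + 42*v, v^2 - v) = v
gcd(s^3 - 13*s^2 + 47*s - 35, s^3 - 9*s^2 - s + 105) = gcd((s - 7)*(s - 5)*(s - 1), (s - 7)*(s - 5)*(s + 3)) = s^2 - 12*s + 35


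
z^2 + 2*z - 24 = (z - 4)*(z + 6)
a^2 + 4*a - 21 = (a - 3)*(a + 7)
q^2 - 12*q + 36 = (q - 6)^2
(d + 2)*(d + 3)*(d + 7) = d^3 + 12*d^2 + 41*d + 42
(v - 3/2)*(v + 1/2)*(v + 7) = v^3 + 6*v^2 - 31*v/4 - 21/4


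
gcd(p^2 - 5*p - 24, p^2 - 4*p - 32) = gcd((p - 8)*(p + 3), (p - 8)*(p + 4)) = p - 8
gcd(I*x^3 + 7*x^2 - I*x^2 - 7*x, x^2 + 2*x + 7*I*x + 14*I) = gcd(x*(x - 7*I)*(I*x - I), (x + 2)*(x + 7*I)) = 1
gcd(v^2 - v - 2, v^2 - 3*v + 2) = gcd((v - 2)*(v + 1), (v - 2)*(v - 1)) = v - 2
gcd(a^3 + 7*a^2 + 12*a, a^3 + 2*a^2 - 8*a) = a^2 + 4*a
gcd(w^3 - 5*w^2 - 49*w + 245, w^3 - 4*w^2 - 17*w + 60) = w - 5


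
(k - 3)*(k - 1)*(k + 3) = k^3 - k^2 - 9*k + 9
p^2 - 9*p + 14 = (p - 7)*(p - 2)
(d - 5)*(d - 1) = d^2 - 6*d + 5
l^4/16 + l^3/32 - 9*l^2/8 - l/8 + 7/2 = (l/4 + 1/2)*(l/4 + 1)*(l - 7/2)*(l - 2)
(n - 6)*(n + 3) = n^2 - 3*n - 18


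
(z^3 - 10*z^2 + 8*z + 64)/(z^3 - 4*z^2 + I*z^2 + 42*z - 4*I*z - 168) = (z^2 - 6*z - 16)/(z^2 + I*z + 42)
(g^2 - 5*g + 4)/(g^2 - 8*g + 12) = (g^2 - 5*g + 4)/(g^2 - 8*g + 12)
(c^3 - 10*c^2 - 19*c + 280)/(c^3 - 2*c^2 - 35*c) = (c - 8)/c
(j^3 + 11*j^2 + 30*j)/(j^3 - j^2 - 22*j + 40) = j*(j + 6)/(j^2 - 6*j + 8)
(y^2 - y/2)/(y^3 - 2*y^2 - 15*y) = (1/2 - y)/(-y^2 + 2*y + 15)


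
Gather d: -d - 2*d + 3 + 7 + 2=12 - 3*d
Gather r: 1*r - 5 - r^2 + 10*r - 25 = -r^2 + 11*r - 30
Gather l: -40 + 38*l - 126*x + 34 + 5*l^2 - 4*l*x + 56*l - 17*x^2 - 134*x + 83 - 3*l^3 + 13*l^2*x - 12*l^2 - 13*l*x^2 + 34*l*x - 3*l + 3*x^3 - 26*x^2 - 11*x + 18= -3*l^3 + l^2*(13*x - 7) + l*(-13*x^2 + 30*x + 91) + 3*x^3 - 43*x^2 - 271*x + 95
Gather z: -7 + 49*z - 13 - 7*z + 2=42*z - 18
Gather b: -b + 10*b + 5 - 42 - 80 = 9*b - 117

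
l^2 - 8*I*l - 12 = (l - 6*I)*(l - 2*I)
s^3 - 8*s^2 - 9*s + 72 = (s - 8)*(s - 3)*(s + 3)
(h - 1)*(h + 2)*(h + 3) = h^3 + 4*h^2 + h - 6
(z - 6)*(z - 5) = z^2 - 11*z + 30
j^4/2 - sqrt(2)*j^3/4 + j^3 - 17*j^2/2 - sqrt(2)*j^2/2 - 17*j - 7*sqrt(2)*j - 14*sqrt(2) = (j/2 + sqrt(2))*(j + 2)*(j - 7*sqrt(2)/2)*(j + sqrt(2))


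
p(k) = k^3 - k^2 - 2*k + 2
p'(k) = 3*k^2 - 2*k - 2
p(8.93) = 616.52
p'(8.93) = 219.37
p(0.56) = 0.74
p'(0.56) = -2.18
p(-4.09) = -74.97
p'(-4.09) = 56.36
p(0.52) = 0.83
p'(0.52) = -2.23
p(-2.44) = -13.60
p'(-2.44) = 20.74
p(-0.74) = 2.53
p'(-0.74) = 1.12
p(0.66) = 0.53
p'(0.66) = -2.01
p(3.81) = 35.17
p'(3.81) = 33.93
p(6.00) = 170.00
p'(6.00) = 94.00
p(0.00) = 2.00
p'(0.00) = -2.00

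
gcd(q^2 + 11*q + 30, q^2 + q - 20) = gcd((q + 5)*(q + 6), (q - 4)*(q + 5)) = q + 5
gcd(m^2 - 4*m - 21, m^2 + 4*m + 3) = m + 3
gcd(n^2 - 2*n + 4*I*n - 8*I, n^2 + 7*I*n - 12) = n + 4*I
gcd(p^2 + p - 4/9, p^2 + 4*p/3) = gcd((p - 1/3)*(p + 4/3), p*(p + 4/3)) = p + 4/3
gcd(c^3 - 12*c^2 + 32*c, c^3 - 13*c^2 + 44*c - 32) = c^2 - 12*c + 32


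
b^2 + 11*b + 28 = (b + 4)*(b + 7)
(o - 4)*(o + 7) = o^2 + 3*o - 28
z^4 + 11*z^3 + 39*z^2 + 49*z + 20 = (z + 1)^2*(z + 4)*(z + 5)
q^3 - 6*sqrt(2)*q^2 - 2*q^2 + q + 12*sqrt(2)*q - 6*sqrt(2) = (q - 1)^2*(q - 6*sqrt(2))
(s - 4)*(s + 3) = s^2 - s - 12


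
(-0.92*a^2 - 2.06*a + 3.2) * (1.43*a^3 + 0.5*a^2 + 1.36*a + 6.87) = -1.3156*a^5 - 3.4058*a^4 + 2.2948*a^3 - 7.522*a^2 - 9.8002*a + 21.984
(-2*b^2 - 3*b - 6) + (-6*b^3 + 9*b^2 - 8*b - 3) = -6*b^3 + 7*b^2 - 11*b - 9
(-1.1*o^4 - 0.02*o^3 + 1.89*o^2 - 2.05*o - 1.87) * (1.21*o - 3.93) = -1.331*o^5 + 4.2988*o^4 + 2.3655*o^3 - 9.9082*o^2 + 5.7938*o + 7.3491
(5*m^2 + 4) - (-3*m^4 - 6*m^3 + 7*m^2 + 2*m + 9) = 3*m^4 + 6*m^3 - 2*m^2 - 2*m - 5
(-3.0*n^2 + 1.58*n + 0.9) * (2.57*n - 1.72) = -7.71*n^3 + 9.2206*n^2 - 0.4046*n - 1.548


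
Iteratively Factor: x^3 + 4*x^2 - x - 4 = (x + 1)*(x^2 + 3*x - 4) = (x + 1)*(x + 4)*(x - 1)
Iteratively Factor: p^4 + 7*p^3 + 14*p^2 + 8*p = (p + 2)*(p^3 + 5*p^2 + 4*p) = (p + 2)*(p + 4)*(p^2 + p) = p*(p + 2)*(p + 4)*(p + 1)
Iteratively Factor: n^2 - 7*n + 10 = (n - 2)*(n - 5)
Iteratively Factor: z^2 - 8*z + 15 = (z - 5)*(z - 3)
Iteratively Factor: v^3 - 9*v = (v + 3)*(v^2 - 3*v) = v*(v + 3)*(v - 3)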